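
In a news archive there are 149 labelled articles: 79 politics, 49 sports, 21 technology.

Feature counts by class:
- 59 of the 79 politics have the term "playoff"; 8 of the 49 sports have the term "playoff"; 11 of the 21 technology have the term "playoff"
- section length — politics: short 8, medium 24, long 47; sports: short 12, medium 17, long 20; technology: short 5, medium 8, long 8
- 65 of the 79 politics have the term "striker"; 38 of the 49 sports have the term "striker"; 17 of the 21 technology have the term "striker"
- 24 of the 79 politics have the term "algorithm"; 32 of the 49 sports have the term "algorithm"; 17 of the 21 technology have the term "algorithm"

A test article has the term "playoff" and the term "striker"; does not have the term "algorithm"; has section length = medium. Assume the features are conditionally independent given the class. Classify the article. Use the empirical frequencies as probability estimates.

politics: (79/149) × (59/79) × (24/79) × (65/79) × (55/79) ≈ 0.0689083
sports: (49/149) × (8/49) × (17/49) × (38/49) × (17/49) ≈ 0.00501184
technology: (21/149) × (11/21) × (8/21) × (17/21) × (4/21) ≈ 0.00433658
Highest score → politics.

politics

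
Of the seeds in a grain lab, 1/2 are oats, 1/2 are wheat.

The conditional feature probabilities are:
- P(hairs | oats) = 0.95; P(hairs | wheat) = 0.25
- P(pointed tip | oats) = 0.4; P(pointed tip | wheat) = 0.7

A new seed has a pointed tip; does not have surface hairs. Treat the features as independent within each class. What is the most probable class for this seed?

wheat

oats: 0.5 × (1−0.95) × 0.4 = 0.01
wheat: 0.5 × (1−0.25) × 0.7 = 0.2625
Highest score → wheat.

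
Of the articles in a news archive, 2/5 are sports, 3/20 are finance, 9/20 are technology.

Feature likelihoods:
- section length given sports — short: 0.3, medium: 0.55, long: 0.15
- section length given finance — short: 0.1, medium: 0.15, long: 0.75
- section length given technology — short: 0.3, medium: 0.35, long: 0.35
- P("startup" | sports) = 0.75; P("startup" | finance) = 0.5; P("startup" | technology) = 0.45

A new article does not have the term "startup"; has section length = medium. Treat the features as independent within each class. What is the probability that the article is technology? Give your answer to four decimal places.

sports: 0.4 × 0.55 × (1−0.75) = 0.055
finance: 0.15 × 0.15 × (1−0.5) = 0.01125
technology: 0.45 × 0.35 × (1−0.45) = 0.086625
P(technology | x) = 0.086625 / 0.152875 ≈ 0.5666

0.5666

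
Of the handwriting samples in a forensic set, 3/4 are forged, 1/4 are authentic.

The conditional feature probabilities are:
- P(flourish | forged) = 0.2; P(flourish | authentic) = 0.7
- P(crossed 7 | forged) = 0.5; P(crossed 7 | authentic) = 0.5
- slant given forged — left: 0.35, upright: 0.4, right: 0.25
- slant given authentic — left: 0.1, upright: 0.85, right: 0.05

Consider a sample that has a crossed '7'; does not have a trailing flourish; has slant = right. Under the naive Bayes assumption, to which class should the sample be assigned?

forged: 0.75 × (1−0.2) × 0.5 × 0.25 = 0.075
authentic: 0.25 × (1−0.7) × 0.5 × 0.05 = 0.001875
Highest score → forged.

forged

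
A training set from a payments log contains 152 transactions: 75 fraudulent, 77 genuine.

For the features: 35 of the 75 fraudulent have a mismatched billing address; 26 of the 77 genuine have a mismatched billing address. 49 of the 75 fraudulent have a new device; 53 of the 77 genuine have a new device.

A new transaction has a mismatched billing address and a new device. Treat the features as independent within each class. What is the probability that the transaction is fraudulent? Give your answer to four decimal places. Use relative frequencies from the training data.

fraudulent: (75/152) × (35/75) × (49/75) ≈ 0.150439
genuine: (77/152) × (26/77) × (53/77) ≈ 0.117738
P(fraudulent | x) = 0.150439 / 0.268177 ≈ 0.5610

0.5610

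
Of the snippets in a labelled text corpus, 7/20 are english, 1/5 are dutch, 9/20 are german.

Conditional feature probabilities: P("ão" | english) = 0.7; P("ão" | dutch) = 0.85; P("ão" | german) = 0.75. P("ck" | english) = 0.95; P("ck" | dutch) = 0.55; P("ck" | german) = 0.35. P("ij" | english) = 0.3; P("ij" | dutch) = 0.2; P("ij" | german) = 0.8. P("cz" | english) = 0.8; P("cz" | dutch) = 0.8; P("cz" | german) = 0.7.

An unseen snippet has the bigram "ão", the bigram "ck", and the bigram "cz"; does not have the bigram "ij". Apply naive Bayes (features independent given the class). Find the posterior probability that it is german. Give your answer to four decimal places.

english: 0.35 × 0.7 × 0.95 × (1−0.3) × 0.8 = 0.13034
dutch: 0.2 × 0.85 × 0.55 × (1−0.2) × 0.8 = 0.05984
german: 0.45 × 0.75 × 0.35 × (1−0.8) × 0.7 = 0.0165375
P(german | x) = 0.0165375 / 0.2067175 ≈ 0.0800

0.0800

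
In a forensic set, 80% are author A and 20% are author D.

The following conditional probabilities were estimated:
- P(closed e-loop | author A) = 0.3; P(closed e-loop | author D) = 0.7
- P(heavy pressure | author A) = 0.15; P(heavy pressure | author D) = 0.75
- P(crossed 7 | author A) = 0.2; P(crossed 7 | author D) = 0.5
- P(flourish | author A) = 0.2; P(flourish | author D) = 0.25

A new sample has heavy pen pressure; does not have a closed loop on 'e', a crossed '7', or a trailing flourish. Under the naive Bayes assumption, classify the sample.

author A: 0.8 × (1−0.3) × 0.15 × (1−0.2) × (1−0.2) = 0.05376
author D: 0.2 × (1−0.7) × 0.75 × (1−0.5) × (1−0.25) = 0.016875
Highest score → author A.

author A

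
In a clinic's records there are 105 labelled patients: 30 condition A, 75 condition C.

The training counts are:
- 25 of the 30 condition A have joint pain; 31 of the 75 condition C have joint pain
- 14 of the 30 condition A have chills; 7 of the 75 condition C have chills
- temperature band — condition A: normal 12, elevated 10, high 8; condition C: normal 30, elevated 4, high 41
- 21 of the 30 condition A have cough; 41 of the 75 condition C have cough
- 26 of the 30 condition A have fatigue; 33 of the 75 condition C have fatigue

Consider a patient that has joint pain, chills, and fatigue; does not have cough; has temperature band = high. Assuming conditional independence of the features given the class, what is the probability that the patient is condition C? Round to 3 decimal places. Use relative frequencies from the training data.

0.281

condition A: (30/105) × (25/30) × (14/30) × (8/30) × (9/30) × (26/30) ≈ 0.0077037
condition C: (75/105) × (31/75) × (7/75) × (41/75) × (34/75) × (33/75) ≈ 0.00300471
P(condition C | x) = 0.00300471 / 0.01070841 ≈ 0.281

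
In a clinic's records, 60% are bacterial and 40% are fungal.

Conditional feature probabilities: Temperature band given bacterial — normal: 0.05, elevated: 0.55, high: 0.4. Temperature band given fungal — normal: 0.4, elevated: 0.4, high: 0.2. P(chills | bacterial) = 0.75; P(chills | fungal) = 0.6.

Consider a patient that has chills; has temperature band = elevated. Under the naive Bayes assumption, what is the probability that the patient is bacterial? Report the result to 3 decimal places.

bacterial: 0.6 × 0.55 × 0.75 = 0.2475
fungal: 0.4 × 0.4 × 0.6 = 0.096
P(bacterial | x) = 0.2475 / 0.3435 ≈ 0.721

0.721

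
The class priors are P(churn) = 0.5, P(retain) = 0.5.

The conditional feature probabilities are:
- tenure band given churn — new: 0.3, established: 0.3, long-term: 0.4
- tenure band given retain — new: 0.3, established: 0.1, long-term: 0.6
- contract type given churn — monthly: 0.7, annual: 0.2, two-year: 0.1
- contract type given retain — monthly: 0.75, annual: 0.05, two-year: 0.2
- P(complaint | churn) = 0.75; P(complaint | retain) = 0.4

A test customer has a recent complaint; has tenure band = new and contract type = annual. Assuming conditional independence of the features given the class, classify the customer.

churn

churn: 0.5 × 0.3 × 0.2 × 0.75 = 0.0225
retain: 0.5 × 0.3 × 0.05 × 0.4 = 0.003
Highest score → churn.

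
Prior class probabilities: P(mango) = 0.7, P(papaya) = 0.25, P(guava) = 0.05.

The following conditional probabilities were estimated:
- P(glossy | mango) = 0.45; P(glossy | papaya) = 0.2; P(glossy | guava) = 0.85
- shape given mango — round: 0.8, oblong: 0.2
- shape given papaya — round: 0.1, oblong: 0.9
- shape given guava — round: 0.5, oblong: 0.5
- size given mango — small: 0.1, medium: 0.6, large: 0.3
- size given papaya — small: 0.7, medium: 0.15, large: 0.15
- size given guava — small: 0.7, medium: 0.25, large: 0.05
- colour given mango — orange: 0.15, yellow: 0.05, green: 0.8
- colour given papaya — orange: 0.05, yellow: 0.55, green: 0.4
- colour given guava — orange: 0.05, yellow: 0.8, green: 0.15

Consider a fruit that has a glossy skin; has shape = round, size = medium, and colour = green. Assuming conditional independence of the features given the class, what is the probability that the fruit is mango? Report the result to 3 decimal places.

mango: 0.7 × 0.45 × 0.8 × 0.6 × 0.8 = 0.12096
papaya: 0.25 × 0.2 × 0.1 × 0.15 × 0.4 = 0.0003
guava: 0.05 × 0.85 × 0.5 × 0.25 × 0.15 = 0.000796875
P(mango | x) = 0.12096 / 0.122056875 ≈ 0.991

0.991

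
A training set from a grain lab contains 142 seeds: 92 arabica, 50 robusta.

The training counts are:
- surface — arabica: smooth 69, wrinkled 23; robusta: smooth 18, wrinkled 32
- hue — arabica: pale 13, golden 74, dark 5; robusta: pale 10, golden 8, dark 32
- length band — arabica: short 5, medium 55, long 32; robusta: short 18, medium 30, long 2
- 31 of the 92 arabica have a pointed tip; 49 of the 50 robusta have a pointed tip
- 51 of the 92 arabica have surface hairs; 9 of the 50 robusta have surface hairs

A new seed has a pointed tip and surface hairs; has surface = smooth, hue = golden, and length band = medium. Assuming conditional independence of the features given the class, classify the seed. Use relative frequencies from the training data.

arabica: (92/142) × (69/92) × (74/92) × (55/92) × (31/92) × (51/92) ≈ 0.0436451
robusta: (50/142) × (18/50) × (8/50) × (30/50) × (49/50) × (9/50) ≈ 0.00214661
Highest score → arabica.

arabica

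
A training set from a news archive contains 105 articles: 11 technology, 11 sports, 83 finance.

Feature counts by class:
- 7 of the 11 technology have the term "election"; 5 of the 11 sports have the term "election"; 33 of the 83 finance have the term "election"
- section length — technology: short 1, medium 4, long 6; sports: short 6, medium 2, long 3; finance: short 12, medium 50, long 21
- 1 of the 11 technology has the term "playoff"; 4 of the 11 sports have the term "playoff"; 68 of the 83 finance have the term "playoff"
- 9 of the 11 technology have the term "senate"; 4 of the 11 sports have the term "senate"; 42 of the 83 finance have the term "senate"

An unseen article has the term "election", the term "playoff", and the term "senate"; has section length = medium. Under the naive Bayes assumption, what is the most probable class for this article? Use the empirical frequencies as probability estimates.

technology: (11/105) × (7/11) × (4/11) × (1/11) × (9/11) ≈ 0.00180316
sports: (11/105) × (5/11) × (2/11) × (4/11) × (4/11) ≈ 0.00114486
finance: (83/105) × (33/83) × (50/83) × (68/83) × (42/83) ≈ 0.0784908
Highest score → finance.

finance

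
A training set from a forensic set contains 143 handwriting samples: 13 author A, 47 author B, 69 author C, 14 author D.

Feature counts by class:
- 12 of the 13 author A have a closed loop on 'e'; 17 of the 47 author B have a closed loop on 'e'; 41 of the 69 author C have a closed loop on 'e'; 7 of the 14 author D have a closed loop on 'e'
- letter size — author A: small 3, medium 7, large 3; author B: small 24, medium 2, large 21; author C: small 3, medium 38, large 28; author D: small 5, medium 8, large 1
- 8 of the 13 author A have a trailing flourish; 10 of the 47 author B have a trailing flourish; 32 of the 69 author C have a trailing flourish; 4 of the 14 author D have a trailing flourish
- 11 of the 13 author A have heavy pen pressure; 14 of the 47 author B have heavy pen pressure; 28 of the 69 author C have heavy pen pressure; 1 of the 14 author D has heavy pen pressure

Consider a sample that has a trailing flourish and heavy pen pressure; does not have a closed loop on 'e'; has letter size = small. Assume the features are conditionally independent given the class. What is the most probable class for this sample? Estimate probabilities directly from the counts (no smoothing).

author B

author A: (13/143) × (1/13) × (3/13) × (8/13) × (11/13) ≈ 0.000840307
author B: (47/143) × (30/47) × (24/47) × (10/47) × (14/47) ≈ 0.00678939
author C: (69/143) × (28/69) × (3/69) × (32/69) × (28/69) ≈ 0.00160215
author D: (14/143) × (7/14) × (5/14) × (4/14) × (1/14) ≈ 0.000356786
Highest score → author B.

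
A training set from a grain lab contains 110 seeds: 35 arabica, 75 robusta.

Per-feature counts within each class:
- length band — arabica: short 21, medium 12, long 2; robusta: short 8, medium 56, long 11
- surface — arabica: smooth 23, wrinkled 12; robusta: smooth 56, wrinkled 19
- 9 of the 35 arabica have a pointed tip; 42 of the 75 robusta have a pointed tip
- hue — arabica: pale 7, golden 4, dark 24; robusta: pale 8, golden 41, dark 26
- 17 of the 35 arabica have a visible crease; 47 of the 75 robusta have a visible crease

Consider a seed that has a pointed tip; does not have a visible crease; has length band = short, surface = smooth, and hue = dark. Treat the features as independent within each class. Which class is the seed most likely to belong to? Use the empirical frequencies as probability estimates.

arabica: (35/110) × (21/35) × (23/35) × (9/35) × (24/35) × (18/35) ≈ 0.0113765
robusta: (75/110) × (8/75) × (56/75) × (42/75) × (26/75) × (28/75) ≈ 0.00393569
Highest score → arabica.

arabica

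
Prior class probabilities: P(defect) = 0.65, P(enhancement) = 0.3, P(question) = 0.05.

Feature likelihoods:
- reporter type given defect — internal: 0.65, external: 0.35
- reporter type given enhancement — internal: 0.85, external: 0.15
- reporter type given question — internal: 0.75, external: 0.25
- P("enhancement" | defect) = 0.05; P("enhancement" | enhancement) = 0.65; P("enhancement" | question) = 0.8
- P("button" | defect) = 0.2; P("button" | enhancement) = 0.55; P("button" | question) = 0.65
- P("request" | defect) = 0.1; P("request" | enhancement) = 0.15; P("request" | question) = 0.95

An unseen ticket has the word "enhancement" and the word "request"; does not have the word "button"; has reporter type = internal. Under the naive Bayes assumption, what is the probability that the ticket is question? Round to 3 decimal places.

0.436

defect: 0.65 × 0.65 × 0.05 × (1−0.2) × 0.1 = 0.00169
enhancement: 0.3 × 0.85 × 0.65 × (1−0.55) × 0.15 = 0.011188125
question: 0.05 × 0.75 × 0.8 × (1−0.65) × 0.95 = 0.009975
P(question | x) = 0.009975 / 0.022853125 ≈ 0.436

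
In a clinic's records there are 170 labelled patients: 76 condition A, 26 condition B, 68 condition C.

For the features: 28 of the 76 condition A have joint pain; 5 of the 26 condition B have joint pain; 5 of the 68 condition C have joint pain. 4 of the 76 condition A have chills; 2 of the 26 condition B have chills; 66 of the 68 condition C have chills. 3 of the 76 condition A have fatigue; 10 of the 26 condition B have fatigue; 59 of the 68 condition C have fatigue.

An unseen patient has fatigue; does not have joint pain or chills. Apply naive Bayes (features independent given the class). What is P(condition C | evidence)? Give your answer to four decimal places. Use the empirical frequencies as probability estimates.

0.1481

condition A: (76/170) × (48/76) × (72/76) × (3/76) ≈ 0.0105589
condition B: (26/170) × (21/26) × (24/26) × (10/26) ≈ 0.0438566
condition C: (68/170) × (63/68) × (2/68) × (59/68) ≈ 0.00945705
P(condition C | x) = 0.00945705 / 0.06387255 ≈ 0.1481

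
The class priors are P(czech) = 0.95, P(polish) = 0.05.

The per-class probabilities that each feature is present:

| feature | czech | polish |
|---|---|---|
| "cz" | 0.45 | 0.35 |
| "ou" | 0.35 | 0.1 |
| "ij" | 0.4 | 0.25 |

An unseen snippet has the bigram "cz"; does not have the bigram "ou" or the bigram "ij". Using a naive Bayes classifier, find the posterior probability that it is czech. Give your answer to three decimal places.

0.934

czech: 0.95 × 0.45 × (1−0.35) × (1−0.4) = 0.166725
polish: 0.05 × 0.35 × (1−0.1) × (1−0.25) = 0.0118125
P(czech | x) = 0.166725 / 0.1785375 ≈ 0.934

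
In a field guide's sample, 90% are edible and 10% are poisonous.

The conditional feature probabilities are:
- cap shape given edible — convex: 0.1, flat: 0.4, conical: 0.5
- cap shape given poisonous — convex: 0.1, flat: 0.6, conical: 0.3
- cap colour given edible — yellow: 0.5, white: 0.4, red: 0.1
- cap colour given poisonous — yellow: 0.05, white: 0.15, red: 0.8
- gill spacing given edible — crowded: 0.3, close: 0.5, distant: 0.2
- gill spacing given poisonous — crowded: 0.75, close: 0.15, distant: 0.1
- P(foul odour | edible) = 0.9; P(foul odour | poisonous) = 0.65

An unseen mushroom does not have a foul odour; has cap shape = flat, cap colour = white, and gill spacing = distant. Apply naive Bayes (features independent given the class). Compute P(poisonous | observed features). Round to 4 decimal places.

edible: 0.9 × 0.4 × 0.4 × 0.2 × (1−0.9) = 0.00288
poisonous: 0.1 × 0.6 × 0.15 × 0.1 × (1−0.65) = 0.000315
P(poisonous | x) = 0.000315 / 0.003195 ≈ 0.0986

0.0986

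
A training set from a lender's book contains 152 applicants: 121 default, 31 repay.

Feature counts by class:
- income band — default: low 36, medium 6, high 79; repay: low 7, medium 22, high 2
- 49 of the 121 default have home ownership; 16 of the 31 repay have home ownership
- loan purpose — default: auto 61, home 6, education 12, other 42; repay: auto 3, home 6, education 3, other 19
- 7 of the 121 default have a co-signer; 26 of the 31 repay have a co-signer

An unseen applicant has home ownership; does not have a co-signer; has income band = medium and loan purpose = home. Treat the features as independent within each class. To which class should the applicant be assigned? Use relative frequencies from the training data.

repay

default: (121/152) × (6/121) × (49/121) × (6/121) × (114/121) ≈ 0.000746799
repay: (31/152) × (22/31) × (16/31) × (6/31) × (5/31) ≈ 0.00233204
Highest score → repay.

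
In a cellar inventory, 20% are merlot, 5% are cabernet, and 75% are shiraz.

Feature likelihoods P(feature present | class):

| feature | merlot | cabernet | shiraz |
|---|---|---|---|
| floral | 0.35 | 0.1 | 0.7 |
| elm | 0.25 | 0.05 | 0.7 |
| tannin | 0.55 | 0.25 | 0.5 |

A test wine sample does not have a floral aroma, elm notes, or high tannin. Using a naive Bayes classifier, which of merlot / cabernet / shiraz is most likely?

merlot: 0.2 × (1−0.35) × (1−0.25) × (1−0.55) = 0.043875
cabernet: 0.05 × (1−0.1) × (1−0.05) × (1−0.25) = 0.0320625
shiraz: 0.75 × (1−0.7) × (1−0.7) × (1−0.5) = 0.03375
Highest score → merlot.

merlot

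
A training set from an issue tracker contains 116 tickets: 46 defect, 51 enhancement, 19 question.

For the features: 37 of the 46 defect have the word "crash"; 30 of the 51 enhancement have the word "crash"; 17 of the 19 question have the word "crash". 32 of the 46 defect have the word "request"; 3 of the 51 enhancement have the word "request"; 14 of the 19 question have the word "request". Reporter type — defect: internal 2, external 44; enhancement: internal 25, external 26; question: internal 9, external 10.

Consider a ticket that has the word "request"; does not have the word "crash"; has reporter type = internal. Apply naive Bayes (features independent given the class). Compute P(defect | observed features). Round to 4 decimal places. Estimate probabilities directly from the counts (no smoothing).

defect: (46/116) × (9/46) × (32/46) × (2/46) ≈ 0.00234665
enhancement: (51/116) × (21/51) × (3/51) × (25/51) ≈ 0.00522014
question: (19/116) × (2/19) × (14/19) × (9/19) ≈ 0.00601777
P(defect | x) = 0.00234665 / 0.01358456 ≈ 0.1727

0.1727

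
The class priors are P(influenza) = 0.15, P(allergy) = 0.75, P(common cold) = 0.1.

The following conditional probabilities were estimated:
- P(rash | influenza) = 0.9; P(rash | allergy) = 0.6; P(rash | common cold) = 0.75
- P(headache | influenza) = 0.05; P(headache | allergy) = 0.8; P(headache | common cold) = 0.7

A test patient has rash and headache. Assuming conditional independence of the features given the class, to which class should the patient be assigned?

influenza: 0.15 × 0.9 × 0.05 = 0.00675
allergy: 0.75 × 0.6 × 0.8 = 0.36
common cold: 0.1 × 0.75 × 0.7 = 0.0525
Highest score → allergy.

allergy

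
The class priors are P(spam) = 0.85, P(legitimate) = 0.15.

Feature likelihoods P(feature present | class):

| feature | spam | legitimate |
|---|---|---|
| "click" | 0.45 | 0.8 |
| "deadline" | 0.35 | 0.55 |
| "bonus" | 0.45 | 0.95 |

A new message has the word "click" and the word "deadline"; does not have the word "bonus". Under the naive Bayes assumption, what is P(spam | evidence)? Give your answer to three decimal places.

0.957

spam: 0.85 × 0.45 × 0.35 × (1−0.45) = 0.07363125
legitimate: 0.15 × 0.8 × 0.55 × (1−0.95) = 0.0033
P(spam | x) = 0.07363125 / 0.07693125 ≈ 0.957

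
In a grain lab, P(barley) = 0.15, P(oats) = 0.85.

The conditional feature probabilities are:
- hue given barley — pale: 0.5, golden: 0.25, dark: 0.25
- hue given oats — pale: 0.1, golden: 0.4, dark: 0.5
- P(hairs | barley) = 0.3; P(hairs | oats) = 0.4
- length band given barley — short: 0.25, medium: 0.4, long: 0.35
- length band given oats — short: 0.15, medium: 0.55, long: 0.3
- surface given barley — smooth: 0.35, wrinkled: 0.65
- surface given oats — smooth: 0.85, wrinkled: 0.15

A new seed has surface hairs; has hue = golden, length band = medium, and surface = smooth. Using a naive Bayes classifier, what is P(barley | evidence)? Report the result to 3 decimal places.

0.024

barley: 0.15 × 0.25 × 0.3 × 0.4 × 0.35 = 0.001575
oats: 0.85 × 0.4 × 0.4 × 0.55 × 0.85 = 0.06358
P(barley | x) = 0.001575 / 0.065155 ≈ 0.024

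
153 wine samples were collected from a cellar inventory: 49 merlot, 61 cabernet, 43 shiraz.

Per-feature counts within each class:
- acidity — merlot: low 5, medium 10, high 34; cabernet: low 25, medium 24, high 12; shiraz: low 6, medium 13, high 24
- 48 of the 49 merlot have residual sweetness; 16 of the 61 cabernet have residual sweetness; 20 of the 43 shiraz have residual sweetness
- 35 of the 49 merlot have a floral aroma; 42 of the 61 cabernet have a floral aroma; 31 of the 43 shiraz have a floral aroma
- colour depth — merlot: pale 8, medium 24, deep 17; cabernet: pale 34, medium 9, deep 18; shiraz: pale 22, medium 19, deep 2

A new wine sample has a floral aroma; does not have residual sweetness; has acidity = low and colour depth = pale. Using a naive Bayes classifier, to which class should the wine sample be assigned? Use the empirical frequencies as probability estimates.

merlot: (49/153) × (5/49) × (1/49) × (35/49) × (8/49) ≈ 0.0000777765
cabernet: (61/153) × (25/61) × (45/61) × (42/61) × (34/61) ≈ 0.0462594
shiraz: (43/153) × (6/43) × (23/43) × (31/43) × (22/43) ≈ 0.00773689
Highest score → cabernet.

cabernet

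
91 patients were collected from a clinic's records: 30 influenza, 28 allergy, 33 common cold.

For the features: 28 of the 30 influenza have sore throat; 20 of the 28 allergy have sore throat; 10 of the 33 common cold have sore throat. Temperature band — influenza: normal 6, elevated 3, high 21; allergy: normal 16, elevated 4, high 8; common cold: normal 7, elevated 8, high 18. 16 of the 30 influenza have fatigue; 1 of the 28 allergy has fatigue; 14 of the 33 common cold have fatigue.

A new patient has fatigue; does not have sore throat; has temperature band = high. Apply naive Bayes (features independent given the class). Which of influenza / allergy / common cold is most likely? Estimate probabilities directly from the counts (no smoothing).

influenza: (30/91) × (2/30) × (21/30) × (16/30) ≈ 0.00820513
allergy: (28/91) × (8/28) × (8/28) × (1/28) ≈ 0.000897062
common cold: (33/91) × (23/33) × (18/33) × (14/33) ≈ 0.058487
Highest score → common cold.

common cold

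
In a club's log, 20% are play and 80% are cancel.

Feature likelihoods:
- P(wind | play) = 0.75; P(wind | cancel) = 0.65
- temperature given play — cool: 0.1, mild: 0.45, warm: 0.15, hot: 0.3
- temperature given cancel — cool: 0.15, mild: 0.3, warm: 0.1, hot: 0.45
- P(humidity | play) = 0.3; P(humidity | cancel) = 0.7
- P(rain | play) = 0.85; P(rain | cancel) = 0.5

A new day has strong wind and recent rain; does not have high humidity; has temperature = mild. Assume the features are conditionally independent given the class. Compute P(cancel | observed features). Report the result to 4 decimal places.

play: 0.2 × 0.75 × 0.45 × (1−0.3) × 0.85 = 0.0401625
cancel: 0.8 × 0.65 × 0.3 × (1−0.7) × 0.5 = 0.0234
P(cancel | x) = 0.0234 / 0.0635625 ≈ 0.3681

0.3681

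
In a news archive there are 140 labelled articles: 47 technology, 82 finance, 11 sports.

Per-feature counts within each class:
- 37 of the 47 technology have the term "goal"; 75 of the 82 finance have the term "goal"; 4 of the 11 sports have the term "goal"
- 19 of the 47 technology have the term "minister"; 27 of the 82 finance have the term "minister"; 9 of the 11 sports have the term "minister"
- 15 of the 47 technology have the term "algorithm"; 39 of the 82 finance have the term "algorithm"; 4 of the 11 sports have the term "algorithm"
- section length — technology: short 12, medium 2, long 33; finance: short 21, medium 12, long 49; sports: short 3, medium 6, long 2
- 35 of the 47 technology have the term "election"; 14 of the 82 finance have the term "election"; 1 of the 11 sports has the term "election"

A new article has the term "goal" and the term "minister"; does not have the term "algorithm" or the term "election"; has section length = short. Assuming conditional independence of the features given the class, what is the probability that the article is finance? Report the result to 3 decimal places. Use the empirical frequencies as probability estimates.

0.700

technology: (47/140) × (37/47) × (19/47) × (32/47) × (12/47) × (12/47) ≈ 0.00474186
finance: (82/140) × (75/82) × (27/82) × (43/82) × (21/82) × (68/82) ≈ 0.0196444
sports: (11/140) × (4/11) × (9/11) × (7/11) × (3/11) × (10/11) ≈ 0.00368827
P(finance | x) = 0.0196444 / 0.02807453 ≈ 0.700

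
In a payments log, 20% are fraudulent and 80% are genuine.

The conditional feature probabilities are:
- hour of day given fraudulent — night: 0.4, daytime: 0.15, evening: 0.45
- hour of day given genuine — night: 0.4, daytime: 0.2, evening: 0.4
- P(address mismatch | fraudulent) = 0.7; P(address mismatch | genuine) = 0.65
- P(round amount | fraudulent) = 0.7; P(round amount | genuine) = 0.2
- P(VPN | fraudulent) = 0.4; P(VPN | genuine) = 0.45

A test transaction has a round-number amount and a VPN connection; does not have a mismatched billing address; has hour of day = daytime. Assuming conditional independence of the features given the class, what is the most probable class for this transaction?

genuine

fraudulent: 0.2 × 0.15 × (1−0.7) × 0.7 × 0.4 = 0.00252
genuine: 0.8 × 0.2 × (1−0.65) × 0.2 × 0.45 = 0.00504
Highest score → genuine.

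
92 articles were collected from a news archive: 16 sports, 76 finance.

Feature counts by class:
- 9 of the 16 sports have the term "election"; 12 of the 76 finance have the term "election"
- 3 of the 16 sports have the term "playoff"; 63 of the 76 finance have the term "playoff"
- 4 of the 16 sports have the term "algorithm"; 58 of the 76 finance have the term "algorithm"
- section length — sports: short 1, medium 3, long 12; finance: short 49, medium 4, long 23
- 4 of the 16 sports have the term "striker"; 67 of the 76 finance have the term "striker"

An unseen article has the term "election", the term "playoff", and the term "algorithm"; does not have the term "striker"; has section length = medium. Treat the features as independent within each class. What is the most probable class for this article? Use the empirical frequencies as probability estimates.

sports

sports: (16/92) × (9/16) × (3/16) × (4/16) × (3/16) × (12/16) ≈ 0.00064485
finance: (76/92) × (12/76) × (63/76) × (58/76) × (4/76) × (9/76) ≈ 0.000514292
Highest score → sports.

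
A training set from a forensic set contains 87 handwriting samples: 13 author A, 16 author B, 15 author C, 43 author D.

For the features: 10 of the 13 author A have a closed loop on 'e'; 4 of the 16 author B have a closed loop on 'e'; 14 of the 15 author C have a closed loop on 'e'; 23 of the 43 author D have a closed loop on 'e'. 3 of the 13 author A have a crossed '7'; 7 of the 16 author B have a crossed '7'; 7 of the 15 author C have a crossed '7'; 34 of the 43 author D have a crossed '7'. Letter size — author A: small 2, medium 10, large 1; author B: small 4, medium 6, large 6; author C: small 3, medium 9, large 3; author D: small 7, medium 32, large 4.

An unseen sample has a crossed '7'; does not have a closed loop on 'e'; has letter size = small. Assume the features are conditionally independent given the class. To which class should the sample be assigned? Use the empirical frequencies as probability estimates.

author D

author A: (13/87) × (3/13) × (3/13) × (2/13) ≈ 0.00122424
author B: (16/87) × (12/16) × (7/16) × (4/16) ≈ 0.0150862
author C: (15/87) × (1/15) × (7/15) × (3/15) ≈ 0.0010728
author D: (43/87) × (20/43) × (34/43) × (7/43) ≈ 0.0295904
Highest score → author D.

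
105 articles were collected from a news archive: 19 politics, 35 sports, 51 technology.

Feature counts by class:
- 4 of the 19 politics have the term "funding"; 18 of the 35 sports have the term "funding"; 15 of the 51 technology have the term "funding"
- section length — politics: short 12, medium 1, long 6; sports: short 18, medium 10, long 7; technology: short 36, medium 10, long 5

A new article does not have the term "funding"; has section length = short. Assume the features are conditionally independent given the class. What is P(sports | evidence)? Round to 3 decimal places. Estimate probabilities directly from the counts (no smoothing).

0.200

politics: (19/105) × (15/19) × (12/19) ≈ 0.0902256
sports: (35/105) × (17/35) × (18/35) ≈ 0.0832653
technology: (51/105) × (36/51) × (36/51) ≈ 0.242017
P(sports | x) = 0.0832653 / 0.4155079 ≈ 0.200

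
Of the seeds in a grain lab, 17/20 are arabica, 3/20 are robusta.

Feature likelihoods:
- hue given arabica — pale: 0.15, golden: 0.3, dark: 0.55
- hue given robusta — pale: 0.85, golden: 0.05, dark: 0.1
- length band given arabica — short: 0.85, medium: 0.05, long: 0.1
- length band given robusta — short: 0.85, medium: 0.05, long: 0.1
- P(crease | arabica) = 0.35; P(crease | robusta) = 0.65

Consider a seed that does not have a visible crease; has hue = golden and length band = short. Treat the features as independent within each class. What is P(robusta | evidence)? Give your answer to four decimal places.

arabica: 0.85 × 0.3 × 0.85 × (1−0.35) = 0.1408875
robusta: 0.15 × 0.05 × 0.85 × (1−0.65) = 0.00223125
P(robusta | x) = 0.00223125 / 0.14311875 ≈ 0.0156

0.0156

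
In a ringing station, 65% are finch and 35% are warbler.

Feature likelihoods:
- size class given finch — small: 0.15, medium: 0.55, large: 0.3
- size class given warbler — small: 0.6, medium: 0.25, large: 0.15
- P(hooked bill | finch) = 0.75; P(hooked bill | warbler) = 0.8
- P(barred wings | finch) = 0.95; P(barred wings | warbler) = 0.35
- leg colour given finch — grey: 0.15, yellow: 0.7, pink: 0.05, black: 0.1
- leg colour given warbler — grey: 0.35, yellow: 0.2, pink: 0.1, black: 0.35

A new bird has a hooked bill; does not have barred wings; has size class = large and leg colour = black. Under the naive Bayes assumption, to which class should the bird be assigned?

warbler

finch: 0.65 × 0.3 × 0.75 × (1−0.95) × 0.1 = 0.00073125
warbler: 0.35 × 0.15 × 0.8 × (1−0.35) × 0.35 = 0.009555
Highest score → warbler.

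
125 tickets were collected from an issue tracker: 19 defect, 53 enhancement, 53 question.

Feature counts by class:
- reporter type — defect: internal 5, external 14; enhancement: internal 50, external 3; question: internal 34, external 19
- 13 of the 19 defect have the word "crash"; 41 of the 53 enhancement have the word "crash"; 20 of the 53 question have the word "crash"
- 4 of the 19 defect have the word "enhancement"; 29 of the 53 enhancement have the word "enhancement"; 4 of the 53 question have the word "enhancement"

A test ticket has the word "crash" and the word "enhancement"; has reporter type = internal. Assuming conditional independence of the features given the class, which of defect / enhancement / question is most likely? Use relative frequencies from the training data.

defect: (19/125) × (5/19) × (13/19) × (4/19) ≈ 0.00576177
enhancement: (53/125) × (50/53) × (41/53) × (29/53) ≈ 0.169313
question: (53/125) × (34/53) × (20/53) × (4/53) ≈ 0.00774653
Highest score → enhancement.

enhancement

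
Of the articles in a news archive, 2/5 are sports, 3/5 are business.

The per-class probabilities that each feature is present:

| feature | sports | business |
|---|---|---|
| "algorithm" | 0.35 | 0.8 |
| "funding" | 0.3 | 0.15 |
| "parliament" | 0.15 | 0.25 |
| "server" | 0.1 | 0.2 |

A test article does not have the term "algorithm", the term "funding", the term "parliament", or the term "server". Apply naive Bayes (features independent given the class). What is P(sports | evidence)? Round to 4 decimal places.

0.6947

sports: 0.4 × (1−0.35) × (1−0.3) × (1−0.15) × (1−0.1) = 0.13923
business: 0.6 × (1−0.8) × (1−0.15) × (1−0.25) × (1−0.2) = 0.0612
P(sports | x) = 0.13923 / 0.20043 ≈ 0.6947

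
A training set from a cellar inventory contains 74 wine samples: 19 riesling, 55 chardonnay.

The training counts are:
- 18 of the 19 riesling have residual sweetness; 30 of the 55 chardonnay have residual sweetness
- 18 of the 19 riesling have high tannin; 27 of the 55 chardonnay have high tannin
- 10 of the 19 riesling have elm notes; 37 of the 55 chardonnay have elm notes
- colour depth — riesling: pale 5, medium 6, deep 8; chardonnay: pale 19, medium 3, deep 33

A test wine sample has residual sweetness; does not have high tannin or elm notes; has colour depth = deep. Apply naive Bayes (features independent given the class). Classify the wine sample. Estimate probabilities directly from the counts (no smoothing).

riesling: (19/74) × (18/19) × (1/19) × (9/19) × (8/19) ≈ 0.00255336
chardonnay: (55/74) × (30/55) × (28/55) × (18/55) × (33/55) ≈ 0.0405271
Highest score → chardonnay.

chardonnay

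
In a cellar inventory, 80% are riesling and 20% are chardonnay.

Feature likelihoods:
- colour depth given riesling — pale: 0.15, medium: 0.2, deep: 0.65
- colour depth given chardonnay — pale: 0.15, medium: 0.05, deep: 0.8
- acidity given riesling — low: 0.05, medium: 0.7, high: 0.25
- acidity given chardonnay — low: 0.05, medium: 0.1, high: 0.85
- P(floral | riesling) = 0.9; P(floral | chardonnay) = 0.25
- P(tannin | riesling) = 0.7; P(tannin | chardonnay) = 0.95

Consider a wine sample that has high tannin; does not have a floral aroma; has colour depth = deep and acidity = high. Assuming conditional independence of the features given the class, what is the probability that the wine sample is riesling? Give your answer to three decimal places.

0.086

riesling: 0.8 × 0.65 × 0.25 × (1−0.9) × 0.7 = 0.0091
chardonnay: 0.2 × 0.8 × 0.85 × (1−0.25) × 0.95 = 0.0969
P(riesling | x) = 0.0091 / 0.106 ≈ 0.086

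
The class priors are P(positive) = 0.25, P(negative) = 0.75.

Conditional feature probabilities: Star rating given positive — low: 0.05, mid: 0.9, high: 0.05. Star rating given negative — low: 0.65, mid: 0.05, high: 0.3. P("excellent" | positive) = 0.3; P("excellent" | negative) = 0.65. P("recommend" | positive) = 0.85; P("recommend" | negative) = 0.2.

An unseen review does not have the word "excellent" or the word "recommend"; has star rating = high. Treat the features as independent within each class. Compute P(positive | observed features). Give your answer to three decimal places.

0.020

positive: 0.25 × 0.05 × (1−0.3) × (1−0.85) = 0.0013125
negative: 0.75 × 0.3 × (1−0.65) × (1−0.2) = 0.063
P(positive | x) = 0.0013125 / 0.0643125 ≈ 0.020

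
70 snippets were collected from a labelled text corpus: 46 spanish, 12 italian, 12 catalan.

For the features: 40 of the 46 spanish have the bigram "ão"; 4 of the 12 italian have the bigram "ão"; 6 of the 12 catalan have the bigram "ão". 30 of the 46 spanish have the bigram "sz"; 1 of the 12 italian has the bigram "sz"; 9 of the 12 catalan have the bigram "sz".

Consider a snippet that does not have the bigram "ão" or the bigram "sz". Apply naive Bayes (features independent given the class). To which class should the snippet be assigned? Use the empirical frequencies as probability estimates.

italian

spanish: (46/70) × (6/46) × (16/46) ≈ 0.0298137
italian: (12/70) × (8/12) × (11/12) ≈ 0.104762
catalan: (12/70) × (6/12) × (3/12) ≈ 0.0214286
Highest score → italian.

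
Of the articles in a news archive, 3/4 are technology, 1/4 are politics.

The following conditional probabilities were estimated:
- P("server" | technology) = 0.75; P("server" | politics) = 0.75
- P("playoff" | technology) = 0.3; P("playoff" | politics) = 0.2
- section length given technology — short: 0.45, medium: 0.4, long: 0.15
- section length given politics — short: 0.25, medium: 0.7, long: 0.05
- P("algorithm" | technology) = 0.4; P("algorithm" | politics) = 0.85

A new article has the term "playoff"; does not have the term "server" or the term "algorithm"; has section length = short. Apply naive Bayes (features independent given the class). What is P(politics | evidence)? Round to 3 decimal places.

0.030

technology: 0.75 × (1−0.75) × 0.3 × 0.45 × (1−0.4) = 0.0151875
politics: 0.25 × (1−0.75) × 0.2 × 0.25 × (1−0.85) = 0.00046875
P(politics | x) = 0.00046875 / 0.01565625 ≈ 0.030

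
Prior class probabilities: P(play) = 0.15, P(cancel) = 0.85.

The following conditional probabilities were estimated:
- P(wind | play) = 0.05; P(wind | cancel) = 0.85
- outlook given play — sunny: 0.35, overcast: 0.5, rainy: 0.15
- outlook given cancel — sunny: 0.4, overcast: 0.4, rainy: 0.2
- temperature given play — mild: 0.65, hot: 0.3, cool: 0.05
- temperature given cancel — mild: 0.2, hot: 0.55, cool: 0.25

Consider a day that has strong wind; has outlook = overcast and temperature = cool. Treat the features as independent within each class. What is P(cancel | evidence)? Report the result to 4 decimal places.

play: 0.15 × 0.05 × 0.5 × 0.05 = 0.0001875
cancel: 0.85 × 0.85 × 0.4 × 0.25 = 0.07225
P(cancel | x) = 0.07225 / 0.0724375 ≈ 0.9974

0.9974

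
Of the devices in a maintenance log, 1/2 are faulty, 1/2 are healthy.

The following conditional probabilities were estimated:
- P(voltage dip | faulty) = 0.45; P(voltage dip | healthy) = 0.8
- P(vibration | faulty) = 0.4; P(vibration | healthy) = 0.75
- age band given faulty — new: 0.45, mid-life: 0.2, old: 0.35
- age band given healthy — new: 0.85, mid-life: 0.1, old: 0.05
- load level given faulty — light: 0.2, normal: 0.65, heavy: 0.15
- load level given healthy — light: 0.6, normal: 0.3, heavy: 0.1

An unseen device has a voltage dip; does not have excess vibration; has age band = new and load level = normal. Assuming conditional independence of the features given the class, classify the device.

faulty

faulty: 0.5 × 0.45 × (1−0.4) × 0.45 × 0.65 = 0.0394875
healthy: 0.5 × 0.8 × (1−0.75) × 0.85 × 0.3 = 0.0255
Highest score → faulty.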